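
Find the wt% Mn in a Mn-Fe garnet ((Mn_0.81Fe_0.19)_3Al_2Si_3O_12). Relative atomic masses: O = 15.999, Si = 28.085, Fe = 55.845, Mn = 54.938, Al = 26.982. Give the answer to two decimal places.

Formula mass = 2.43*54.938 + 0.57*55.845 + 2*26.982 + 3*28.085 + 12*15.999 = 495.538 g/mol, of which 133.499 g is Mn.
So Mn makes up 133.499/495.538 = 0.2694 of the mass, i.e. 26.94%.

26.94 mass %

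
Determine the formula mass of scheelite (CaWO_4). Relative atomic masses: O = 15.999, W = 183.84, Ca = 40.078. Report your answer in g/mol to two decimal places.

M = 1*40.078 + 1*183.84 + 4*15.999

287.91 g/mol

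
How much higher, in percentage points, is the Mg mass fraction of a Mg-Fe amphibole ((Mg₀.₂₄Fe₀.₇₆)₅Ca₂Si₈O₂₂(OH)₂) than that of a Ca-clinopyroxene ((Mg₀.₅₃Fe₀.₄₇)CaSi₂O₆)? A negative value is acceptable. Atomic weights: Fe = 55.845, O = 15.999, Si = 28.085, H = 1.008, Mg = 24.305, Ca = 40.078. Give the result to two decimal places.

-2.44 percentage points

M((Mg₀.₂₄Fe₀.₇₆)₅Ca₂Si₈O₂₂(OH)₂) = 932.205 g/mol, so wt% Mg = 29.166/932.205 × 100 = 3.13%.
M((Mg₀.₅₃Fe₀.₄₇)CaSi₂O₆) = 231.371 g/mol, so wt% Mg = 12.882/231.371 × 100 = 5.57%.
3.13 − 5.57 = -2.44 pp.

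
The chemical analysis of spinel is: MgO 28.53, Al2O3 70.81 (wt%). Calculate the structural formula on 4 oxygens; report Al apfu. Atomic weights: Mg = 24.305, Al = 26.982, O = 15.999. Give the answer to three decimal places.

MgO: 28.53/40.304 = 0.70787 mol → 0.70787 mol Mg, 0.70787 mol O.
Al2O3: 70.81/101.961 = 0.69448 mol → 1.38896 mol Al, 2.08344 mol O.
Total oxygen = 2.79131 mol. Normalization factor = 4/2.79131 = 1.43302.
Al per 4 O = 1.38896 × 1.43302 = 1.990.

1.990 Al apfu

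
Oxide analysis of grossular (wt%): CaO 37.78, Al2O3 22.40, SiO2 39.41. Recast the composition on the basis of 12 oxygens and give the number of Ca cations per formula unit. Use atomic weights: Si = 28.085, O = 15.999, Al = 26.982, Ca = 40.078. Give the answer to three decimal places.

CaO: 37.78/56.077 = 0.67372 mol → 0.67372 mol Ca, 0.67372 mol O.
Al2O3: 22.40/101.961 = 0.21969 mol → 0.43938 mol Al, 0.65907 mol O.
SiO2: 39.41/60.083 = 0.65593 mol → 0.65593 mol Si, 1.31186 mol O.
Total oxygen = 2.64465 mol. Normalization factor = 12/2.64465 = 4.53746.
Ca per 12 O = 0.67372 × 4.53746 = 3.057.

3.057 Ca apfu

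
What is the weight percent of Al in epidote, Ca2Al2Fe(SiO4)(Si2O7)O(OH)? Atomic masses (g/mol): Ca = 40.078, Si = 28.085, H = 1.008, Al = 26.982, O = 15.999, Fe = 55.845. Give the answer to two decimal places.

Molar mass of Ca2Al2Fe(SiO4)(Si2O7)O(OH): 2*40.078 + 2*26.982 + 1*55.845 + 3*28.085 + 13*15.999 + 1*1.008 = 483.215 g/mol.
Mass of Al per formula unit: 2 × 26.982 = 53.964 g.
Weight fraction Al = 53.964 / 483.215 = 0.1117.

11.17 wt%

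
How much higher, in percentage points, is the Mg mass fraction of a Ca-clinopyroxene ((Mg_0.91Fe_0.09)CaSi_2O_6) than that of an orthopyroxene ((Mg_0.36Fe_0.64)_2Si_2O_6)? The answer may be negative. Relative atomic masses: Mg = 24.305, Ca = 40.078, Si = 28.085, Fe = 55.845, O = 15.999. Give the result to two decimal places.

Mg in (Mg_0.91Fe_0.09)CaSi_2O_6: molar mass 219.386 g/mol; 0.91×24.305 = 22.118 g → 10.08 wt%.
Mg in (Mg_0.36Fe_0.64)_2Si_2O_6: molar mass 241.145 g/mol; 0.72×24.305 = 17.500 g → 7.26 wt%.
Difference = 10.08 − 7.26 = 2.82 percentage points.

2.82 percentage points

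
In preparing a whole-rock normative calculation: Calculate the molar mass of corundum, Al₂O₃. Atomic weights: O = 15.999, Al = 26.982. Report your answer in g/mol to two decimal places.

101.96 g/mol

The formula mass is the sum 2×26.982 + 3×15.999.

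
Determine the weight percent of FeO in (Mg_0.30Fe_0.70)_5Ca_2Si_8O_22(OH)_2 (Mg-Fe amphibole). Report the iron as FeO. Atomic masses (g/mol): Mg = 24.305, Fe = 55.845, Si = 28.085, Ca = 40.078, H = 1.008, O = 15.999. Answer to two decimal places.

27.25 wt%

Molar mass of (Mg_0.30Fe_0.70)_5Ca_2Si_8O_22(OH)_2 = 1.50×24.305 + 3.50×55.845 + 2×40.078 + 8×28.085 + 24×15.999 + 2×1.008 = 922.743 g/mol.
Each formula unit contains 3.50 Fe, equivalent to 3.50/1 = 3.5000 mol FeO.
M(FeO) = 1×55.845 + 1×15.999 = 71.844 g/mol.
Mass of FeO per formula unit = 3.5000 × 71.844 = 251.454 g.
FeO wt% = 251.454 / 922.743 × 100 = 27.25%.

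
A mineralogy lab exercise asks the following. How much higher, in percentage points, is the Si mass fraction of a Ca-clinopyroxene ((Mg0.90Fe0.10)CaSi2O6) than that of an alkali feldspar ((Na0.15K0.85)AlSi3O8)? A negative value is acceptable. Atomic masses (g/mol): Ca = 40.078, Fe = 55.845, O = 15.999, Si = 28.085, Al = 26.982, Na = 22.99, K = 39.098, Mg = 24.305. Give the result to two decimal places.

Si in (Mg0.90Fe0.10)CaSi2O6: molar mass 219.701 g/mol; 2×28.085 = 56.170 g → 25.57 wt%.
Si in (Na0.15K0.85)AlSi3O8: molar mass 275.911 g/mol; 3×28.085 = 84.255 g → 30.54 wt%.
Difference = 25.57 − 30.54 = -4.97 percentage points.

-4.97 percentage points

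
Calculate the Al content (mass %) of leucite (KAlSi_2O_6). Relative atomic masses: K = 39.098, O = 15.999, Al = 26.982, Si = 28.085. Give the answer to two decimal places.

M(KAlSi_2O_6) = 218.244 g/mol.
Al contributes 1 × 26.982 = 26.982 g per mole.
26.982/218.244 = 0.1236 → 12.36%.

12.36 mass %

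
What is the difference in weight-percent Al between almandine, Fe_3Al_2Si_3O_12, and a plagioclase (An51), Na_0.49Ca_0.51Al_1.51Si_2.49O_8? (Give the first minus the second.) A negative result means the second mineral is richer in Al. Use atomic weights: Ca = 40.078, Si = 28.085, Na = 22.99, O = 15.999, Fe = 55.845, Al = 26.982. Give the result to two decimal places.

-4.23 percentage points

M(Fe_3Al_2Si_3O_12) = 497.742 g/mol, so wt% Al = 53.964/497.742 × 100 = 10.84%.
M(Na_0.49Ca_0.51Al_1.51Si_2.49O_8) = 270.371 g/mol, so wt% Al = 40.743/270.371 × 100 = 15.07%.
10.84 − 15.07 = -4.23 pp.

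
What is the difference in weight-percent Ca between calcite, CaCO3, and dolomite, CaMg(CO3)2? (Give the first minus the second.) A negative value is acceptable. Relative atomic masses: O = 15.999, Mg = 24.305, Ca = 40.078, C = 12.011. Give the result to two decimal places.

First mineral: 40.078 g Ca in 100.086 g formula = 40.04 wt% Ca.
Second mineral: 40.078 g Ca in 184.399 g formula = 21.73 wt% Ca.
40.04% − 21.73% gives a difference of 18.31 percentage points.

18.31 percentage points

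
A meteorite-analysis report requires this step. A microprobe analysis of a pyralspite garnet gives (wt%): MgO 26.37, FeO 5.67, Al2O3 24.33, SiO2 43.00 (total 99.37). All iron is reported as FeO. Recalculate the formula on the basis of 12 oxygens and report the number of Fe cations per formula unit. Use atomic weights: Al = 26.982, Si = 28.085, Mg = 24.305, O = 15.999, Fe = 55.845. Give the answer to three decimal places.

MgO: 26.37/40.304 = 0.65428 mol → 0.65428 mol Mg, 0.65428 mol O.
FeO: 5.67/71.844 = 0.07892 mol → 0.07892 mol Fe, 0.07892 mol O.
Al2O3: 24.33/101.961 = 0.23862 mol → 0.47724 mol Al, 0.71586 mol O.
SiO2: 43.00/60.083 = 0.71568 mol → 0.71568 mol Si, 1.43136 mol O.
Total oxygen = 2.88042 mol. Normalization factor = 12/2.88042 = 4.16606.
Fe per 12 O = 0.07892 × 4.16606 = 0.329.

0.329 Fe apfu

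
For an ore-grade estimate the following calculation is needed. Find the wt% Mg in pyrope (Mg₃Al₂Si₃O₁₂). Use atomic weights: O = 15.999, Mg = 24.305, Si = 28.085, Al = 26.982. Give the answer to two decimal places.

Formula mass = 3×24.305 + 2×26.982 + 3×28.085 + 12×15.999 = 403.122 g/mol, of which 72.915 g is Mg.
So Mg makes up 72.915/403.122 = 0.1809 of the mass, i.e. 18.09%.

18.09 mass %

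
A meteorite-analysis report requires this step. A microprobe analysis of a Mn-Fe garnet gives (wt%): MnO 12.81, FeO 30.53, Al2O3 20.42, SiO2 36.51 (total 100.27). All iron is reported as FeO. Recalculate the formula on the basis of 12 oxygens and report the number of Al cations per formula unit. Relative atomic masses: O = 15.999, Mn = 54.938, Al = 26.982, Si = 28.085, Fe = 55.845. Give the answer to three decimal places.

MnO: 12.81/70.937 = 0.18058 mol → 0.18058 mol Mn, 0.18058 mol O.
FeO: 30.53/71.844 = 0.42495 mol → 0.42495 mol Fe, 0.42495 mol O.
Al2O3: 20.42/101.961 = 0.20027 mol → 0.40054 mol Al, 0.60081 mol O.
SiO2: 36.51/60.083 = 0.60766 mol → 0.60766 mol Si, 1.21532 mol O.
Total oxygen = 2.42166 mol. Normalization factor = 12/2.42166 = 4.95528.
Al per 12 O = 0.40054 × 4.95528 = 1.985.

1.985 Al apfu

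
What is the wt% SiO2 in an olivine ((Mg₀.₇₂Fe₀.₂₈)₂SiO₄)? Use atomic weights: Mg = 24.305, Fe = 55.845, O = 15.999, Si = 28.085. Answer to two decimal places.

Molar mass of (Mg₀.₇₂Fe₀.₂₈)₂SiO₄ = 1.44·24.305 + 0.56·55.845 + 1·28.085 + 4·15.999 = 158.353 g/mol.
Each formula unit contains 1 Si, equivalent to 1/1 = 1.0000 mol SiO2.
M(SiO2) = 1×28.085 + 2×15.999 = 60.083 g/mol.
Mass of SiO2 per formula unit = 1.0000 × 60.083 = 60.083 g.
SiO2 wt% = 60.083 / 158.353 × 100 = 37.94%.

37.94 wt%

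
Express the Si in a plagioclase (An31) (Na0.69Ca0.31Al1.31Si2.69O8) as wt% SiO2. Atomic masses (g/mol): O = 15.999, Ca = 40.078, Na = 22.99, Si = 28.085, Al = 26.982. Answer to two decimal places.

60.49 wt%

Molar mass of Na0.69Ca0.31Al1.31Si2.69O8 = 0.69*22.99 + 0.31*40.078 + 1.31*26.982 + 2.69*28.085 + 8*15.999 = 267.174 g/mol.
Each formula unit contains 2.69 Si, equivalent to 2.69/1 = 2.6900 mol SiO2.
M(SiO2) = 1×28.085 + 2×15.999 = 60.083 g/mol.
Mass of SiO2 per formula unit = 2.6900 × 60.083 = 161.623 g.
SiO2 wt% = 161.623 / 267.174 × 100 = 60.49%.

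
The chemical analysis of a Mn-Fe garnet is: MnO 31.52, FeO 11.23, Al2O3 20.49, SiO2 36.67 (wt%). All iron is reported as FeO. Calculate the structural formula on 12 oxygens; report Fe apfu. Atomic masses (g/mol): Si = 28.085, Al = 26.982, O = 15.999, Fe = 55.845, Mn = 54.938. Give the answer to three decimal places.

0.774 Fe apfu

MnO (M=70.937): mol = 0.44434; Mn = 0.44434, O = 0.44434.
FeO (M=71.844): mol = 0.15631; Fe = 0.15631, O = 0.15631.
Al2O3 (M=101.961): mol = 0.20096; Al = 0.40192, O = 0.60288.
SiO2 (M=60.083): mol = 0.61032; Si = 0.61032, O = 1.22064.
ΣO = 2.42417; factor = 12/ΣO = 4.95015.
Fe apfu = 0.15631 × 4.95015 = 0.774.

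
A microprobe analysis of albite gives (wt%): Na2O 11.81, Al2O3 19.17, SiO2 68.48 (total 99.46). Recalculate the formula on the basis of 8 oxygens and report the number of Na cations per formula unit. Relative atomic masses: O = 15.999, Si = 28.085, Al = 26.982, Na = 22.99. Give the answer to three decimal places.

1.005 Na apfu

Na2O (M=61.979): mol = 0.19055; Na = 0.38110, O = 0.19055.
Al2O3 (M=101.961): mol = 0.18801; Al = 0.37602, O = 0.56403.
SiO2 (M=60.083): mol = 1.13976; Si = 1.13976, O = 2.27952.
ΣO = 3.03410; factor = 8/ΣO = 2.63670.
Na apfu = 0.38110 × 2.63670 = 1.005.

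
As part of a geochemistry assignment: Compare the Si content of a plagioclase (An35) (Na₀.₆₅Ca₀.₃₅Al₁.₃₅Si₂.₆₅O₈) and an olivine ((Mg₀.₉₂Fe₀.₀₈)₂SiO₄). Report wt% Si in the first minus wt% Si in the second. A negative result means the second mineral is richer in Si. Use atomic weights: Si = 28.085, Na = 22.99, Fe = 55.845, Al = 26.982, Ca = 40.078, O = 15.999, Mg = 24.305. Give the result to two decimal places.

First mineral: 74.425 g Si in 267.814 g formula = 27.79 wt% Si.
Second mineral: 28.085 g Si in 145.737 g formula = 19.27 wt% Si.
27.79% − 19.27% gives a difference of 8.52 percentage points.

8.52 percentage points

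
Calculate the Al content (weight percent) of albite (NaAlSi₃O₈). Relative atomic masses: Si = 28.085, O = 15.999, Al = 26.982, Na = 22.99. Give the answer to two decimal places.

10.29 weight percent

Formula mass = 1·22.99 + 1·26.982 + 3·28.085 + 8·15.999 = 262.219 g/mol, of which 26.982 g is Al.
So Al makes up 26.982/262.219 = 0.1029 of the mass, i.e. 10.29%.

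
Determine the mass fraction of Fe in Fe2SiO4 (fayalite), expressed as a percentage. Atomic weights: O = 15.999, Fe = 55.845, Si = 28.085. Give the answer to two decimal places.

54.81 weight percent

M(Fe2SiO4) = 203.771 g/mol.
Fe contributes 2 × 55.845 = 111.690 g per mole.
111.690/203.771 = 0.5481 → 54.81%.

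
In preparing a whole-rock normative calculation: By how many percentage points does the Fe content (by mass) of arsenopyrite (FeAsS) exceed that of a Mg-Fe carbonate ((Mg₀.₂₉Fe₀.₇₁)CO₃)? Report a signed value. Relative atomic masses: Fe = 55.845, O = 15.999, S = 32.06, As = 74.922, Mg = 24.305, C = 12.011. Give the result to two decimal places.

-2.86 percentage points

Fe in FeAsS: molar mass 162.827 g/mol; 1×55.845 = 55.845 g → 34.30 wt%.
Fe in (Mg₀.₂₉Fe₀.₇₁)CO₃: molar mass 106.706 g/mol; 0.71×55.845 = 39.650 g → 37.16 wt%.
Difference = 34.30 − 37.16 = -2.86 percentage points.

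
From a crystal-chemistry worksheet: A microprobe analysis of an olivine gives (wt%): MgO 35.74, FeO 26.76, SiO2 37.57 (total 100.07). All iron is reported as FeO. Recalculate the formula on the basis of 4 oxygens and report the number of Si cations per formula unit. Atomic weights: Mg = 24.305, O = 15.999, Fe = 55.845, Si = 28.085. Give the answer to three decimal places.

MgO (M=40.304): mol = 0.88676; Mg = 0.88676, O = 0.88676.
FeO (M=71.844): mol = 0.37247; Fe = 0.37247, O = 0.37247.
SiO2 (M=60.083): mol = 0.62530; Si = 0.62530, O = 1.25060.
ΣO = 2.50983; factor = 4/ΣO = 1.59373.
Si apfu = 0.62530 × 1.59373 = 0.997.

0.997 Si apfu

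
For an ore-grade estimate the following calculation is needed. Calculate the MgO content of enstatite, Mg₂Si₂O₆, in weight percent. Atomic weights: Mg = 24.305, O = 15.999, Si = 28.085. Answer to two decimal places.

M(Mg₂Si₂O₆) = 200.774 g/mol; M(MgO) = 40.304 g/mol.
Moles MgO per formula unit = 2 Mg ÷ 1 = 2.0000.
MgO fraction = (2.0000 × 40.304) / 200.774 = 80.608/200.774 = 0.4015.

40.15 wt%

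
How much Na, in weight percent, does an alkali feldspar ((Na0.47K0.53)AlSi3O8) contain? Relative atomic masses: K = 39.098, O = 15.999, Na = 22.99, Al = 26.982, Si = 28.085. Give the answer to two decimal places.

Molar mass of (Na0.47K0.53)AlSi3O8: 0.47×22.99 + 0.53×39.098 + 1×26.982 + 3×28.085 + 8×15.999 = 270.756 g/mol.
Mass of Na per formula unit: 0.47 × 22.99 = 10.805 g.
Weight fraction Na = 10.805 / 270.756 = 0.0399.

3.99 weight percent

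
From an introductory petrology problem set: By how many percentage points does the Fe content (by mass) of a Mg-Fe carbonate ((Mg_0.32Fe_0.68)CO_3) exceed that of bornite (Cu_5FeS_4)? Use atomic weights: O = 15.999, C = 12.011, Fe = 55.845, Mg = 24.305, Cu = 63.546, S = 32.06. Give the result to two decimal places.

M((Mg_0.32Fe_0.68)CO_3) = 105.760 g/mol, so wt% Fe = 37.975/105.760 × 100 = 35.91%.
M(Cu_5FeS_4) = 501.815 g/mol, so wt% Fe = 55.845/501.815 × 100 = 11.13%.
35.91 − 11.13 = 24.78 pp.

24.78 percentage points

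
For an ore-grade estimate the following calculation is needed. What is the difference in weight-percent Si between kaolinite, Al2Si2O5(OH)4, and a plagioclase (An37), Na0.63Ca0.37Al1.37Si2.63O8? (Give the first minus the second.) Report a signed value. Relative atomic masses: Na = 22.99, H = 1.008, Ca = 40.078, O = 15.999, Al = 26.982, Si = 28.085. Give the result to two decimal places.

Si in Al2Si2O5(OH)4: molar mass 258.157 g/mol; 2×28.085 = 56.170 g → 21.76 wt%.
Si in Na0.63Ca0.37Al1.37Si2.63O8: molar mass 268.133 g/mol; 2.63×28.085 = 73.864 g → 27.55 wt%.
Difference = 21.76 − 27.55 = -5.79 percentage points.

-5.79 percentage points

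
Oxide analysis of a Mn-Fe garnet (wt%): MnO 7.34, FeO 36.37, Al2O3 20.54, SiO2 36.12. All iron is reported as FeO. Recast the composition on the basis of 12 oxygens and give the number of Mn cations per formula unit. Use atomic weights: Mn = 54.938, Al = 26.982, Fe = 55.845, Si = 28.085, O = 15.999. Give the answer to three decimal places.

MnO: 7.34/70.937 = 0.10347 mol → 0.10347 mol Mn, 0.10347 mol O.
FeO: 36.37/71.844 = 0.50624 mol → 0.50624 mol Fe, 0.50624 mol O.
Al2O3: 20.54/101.961 = 0.20145 mol → 0.40290 mol Al, 0.60435 mol O.
SiO2: 36.12/60.083 = 0.60117 mol → 0.60117 mol Si, 1.20234 mol O.
Total oxygen = 2.41640 mol. Normalization factor = 12/2.41640 = 4.96607.
Mn per 12 O = 0.10347 × 4.96607 = 0.514.

0.514 Mn apfu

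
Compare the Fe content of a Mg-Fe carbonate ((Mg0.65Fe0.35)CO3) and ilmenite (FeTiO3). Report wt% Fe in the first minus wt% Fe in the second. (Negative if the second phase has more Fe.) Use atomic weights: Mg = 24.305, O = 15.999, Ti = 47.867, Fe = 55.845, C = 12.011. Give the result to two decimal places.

Fe in (Mg0.65Fe0.35)CO3: molar mass 95.352 g/mol; 0.35×55.845 = 19.546 g → 20.50 wt%.
Fe in FeTiO3: molar mass 151.709 g/mol; 1×55.845 = 55.845 g → 36.81 wt%.
Difference = 20.50 − 36.81 = -16.31 percentage points.

-16.31 percentage points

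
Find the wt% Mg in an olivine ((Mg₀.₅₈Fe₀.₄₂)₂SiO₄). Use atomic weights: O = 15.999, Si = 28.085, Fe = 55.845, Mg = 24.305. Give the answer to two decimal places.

16.86 weight percent

M((Mg₀.₅₈Fe₀.₄₂)₂SiO₄) = 167.185 g/mol.
Mg contributes 1.16 × 24.305 = 28.194 g per mole.
28.194/167.185 = 0.1686 → 16.86%.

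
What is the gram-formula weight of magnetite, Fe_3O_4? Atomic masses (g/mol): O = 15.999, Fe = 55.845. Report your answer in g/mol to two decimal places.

231.53 g/mol

The formula mass is the sum 3(55.845) + 4(15.999).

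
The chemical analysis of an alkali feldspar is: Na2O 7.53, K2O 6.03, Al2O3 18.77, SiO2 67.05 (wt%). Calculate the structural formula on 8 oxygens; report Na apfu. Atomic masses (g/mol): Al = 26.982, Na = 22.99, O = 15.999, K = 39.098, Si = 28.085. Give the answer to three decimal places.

Na2O (M=61.979): mol = 0.12149; Na = 0.24298, O = 0.12149.
K2O (M=94.195): mol = 0.06402; K = 0.12804, O = 0.06402.
Al2O3 (M=101.961): mol = 0.18409; Al = 0.36818, O = 0.55227.
SiO2 (M=60.083): mol = 1.11596; Si = 1.11596, O = 2.23192.
ΣO = 2.96970; factor = 8/ΣO = 2.69387.
Na apfu = 0.24298 × 2.69387 = 0.655.

0.655 Na apfu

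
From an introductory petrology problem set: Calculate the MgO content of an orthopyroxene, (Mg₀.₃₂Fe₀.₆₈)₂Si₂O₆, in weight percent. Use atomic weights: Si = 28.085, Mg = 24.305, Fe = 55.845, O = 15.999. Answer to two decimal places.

Formula mass = 243.668 g/mol.
0.64 Mg → 0.6400 mol MgO per formula unit; M(MgO) = 40.304, so MgO mass = 25.795 g.
25.795/243.668 × 100 = 10.59 wt%.

10.59 wt%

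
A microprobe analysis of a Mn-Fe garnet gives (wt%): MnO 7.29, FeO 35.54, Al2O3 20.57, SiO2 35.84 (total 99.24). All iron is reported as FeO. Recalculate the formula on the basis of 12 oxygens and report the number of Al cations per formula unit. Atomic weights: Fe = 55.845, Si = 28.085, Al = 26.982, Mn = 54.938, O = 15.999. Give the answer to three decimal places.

7.29 wt% MnO ÷ 70.937 g/mol = 0.10277 mol, giving 0.10277 Mn and 0.10277 O.
35.54 wt% FeO ÷ 71.844 g/mol = 0.49468 mol, giving 0.49468 Fe and 0.49468 O.
20.57 wt% Al2O3 ÷ 101.961 g/mol = 0.20174 mol, giving 0.40348 Al and 0.60522 O.
35.84 wt% SiO2 ÷ 60.083 g/mol = 0.59651 mol, giving 0.59651 Si and 1.19302 O.
Oxygen sums to 2.39569; scaling by 12/2.39569 = 5.00900 puts the formula on 12 O.
Al: 0.40348 × 5.00900 = 2.021 atoms per formula unit.

2.021 Al apfu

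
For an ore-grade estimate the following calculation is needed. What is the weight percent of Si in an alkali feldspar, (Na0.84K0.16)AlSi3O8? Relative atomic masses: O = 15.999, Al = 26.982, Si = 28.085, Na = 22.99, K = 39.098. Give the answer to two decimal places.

31.82 mass %

Molar mass of (Na0.84K0.16)AlSi3O8: 0.84*22.99 + 0.16*39.098 + 1*26.982 + 3*28.085 + 8*15.999 = 264.796 g/mol.
Mass of Si per formula unit: 3 × 28.085 = 84.255 g.
Weight fraction Si = 84.255 / 264.796 = 0.3182.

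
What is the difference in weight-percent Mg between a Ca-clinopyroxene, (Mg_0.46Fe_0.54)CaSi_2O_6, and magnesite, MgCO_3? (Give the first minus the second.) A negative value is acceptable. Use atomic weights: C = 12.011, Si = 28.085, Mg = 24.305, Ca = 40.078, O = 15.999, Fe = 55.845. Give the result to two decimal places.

First mineral: 11.180 g Mg in 233.579 g formula = 4.79 wt% Mg.
Second mineral: 24.305 g Mg in 84.313 g formula = 28.83 wt% Mg.
4.79% − 28.83% gives a difference of -24.04 percentage points.

-24.04 percentage points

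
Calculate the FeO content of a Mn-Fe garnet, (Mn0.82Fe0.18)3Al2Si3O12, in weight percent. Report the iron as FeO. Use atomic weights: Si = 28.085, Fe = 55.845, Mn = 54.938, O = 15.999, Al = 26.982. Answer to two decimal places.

7.83 wt%

M((Mn0.82Fe0.18)3Al2Si3O12) = 495.511 g/mol; M(FeO) = 71.844 g/mol.
Moles FeO per formula unit = 0.54 Fe ÷ 1 = 0.5400.
FeO fraction = (0.5400 × 71.844) / 495.511 = 38.796/495.511 = 0.0783.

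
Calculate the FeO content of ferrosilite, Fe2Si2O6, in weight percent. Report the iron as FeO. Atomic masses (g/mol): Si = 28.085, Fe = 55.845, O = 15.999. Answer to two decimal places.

54.46 wt%

Formula mass = 263.854 g/mol.
2 Fe → 2.0000 mol FeO per formula unit; M(FeO) = 71.844, so FeO mass = 143.688 g.
143.688/263.854 × 100 = 54.46 wt%.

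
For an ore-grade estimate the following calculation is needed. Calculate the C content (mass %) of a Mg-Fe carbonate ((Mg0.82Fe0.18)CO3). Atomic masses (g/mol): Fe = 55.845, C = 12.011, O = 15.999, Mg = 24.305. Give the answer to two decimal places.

Formula mass = 0.82*24.305 + 0.18*55.845 + 1*12.011 + 3*15.999 = 89.990 g/mol, of which 12.011 g is C.
So C makes up 12.011/89.990 = 0.1335 of the mass, i.e. 13.35%.

13.35 mass %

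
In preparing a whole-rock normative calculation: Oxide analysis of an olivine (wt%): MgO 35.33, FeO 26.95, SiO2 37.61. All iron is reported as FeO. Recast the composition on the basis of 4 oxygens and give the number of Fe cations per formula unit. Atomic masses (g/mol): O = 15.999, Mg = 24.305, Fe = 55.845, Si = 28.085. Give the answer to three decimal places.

35.33 wt% MgO ÷ 40.304 g/mol = 0.87659 mol, giving 0.87659 Mg and 0.87659 O.
26.95 wt% FeO ÷ 71.844 g/mol = 0.37512 mol, giving 0.37512 Fe and 0.37512 O.
37.61 wt% SiO2 ÷ 60.083 g/mol = 0.62597 mol, giving 0.62597 Si and 1.25194 O.
Oxygen sums to 2.50365; scaling by 4/2.50365 = 1.59767 puts the formula on 4 O.
Fe: 0.37512 × 1.59767 = 0.599 atoms per formula unit.

0.599 Fe apfu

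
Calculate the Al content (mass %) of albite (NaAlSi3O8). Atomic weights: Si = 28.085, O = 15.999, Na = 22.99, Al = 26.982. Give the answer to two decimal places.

10.29 mass %

Formula mass = 1×22.99 + 1×26.982 + 3×28.085 + 8×15.999 = 262.219 g/mol, of which 26.982 g is Al.
So Al makes up 26.982/262.219 = 0.1029 of the mass, i.e. 10.29%.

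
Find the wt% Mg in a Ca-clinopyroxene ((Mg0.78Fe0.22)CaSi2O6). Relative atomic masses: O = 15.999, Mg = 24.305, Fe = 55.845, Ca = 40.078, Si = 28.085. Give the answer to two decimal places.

8.48 wt%

Molar mass of (Mg0.78Fe0.22)CaSi2O6: 0.78·24.305 + 0.22·55.845 + 1·40.078 + 2·28.085 + 6·15.999 = 223.486 g/mol.
Mass of Mg per formula unit: 0.78 × 24.305 = 18.958 g.
Weight fraction Mg = 18.958 / 223.486 = 0.0848.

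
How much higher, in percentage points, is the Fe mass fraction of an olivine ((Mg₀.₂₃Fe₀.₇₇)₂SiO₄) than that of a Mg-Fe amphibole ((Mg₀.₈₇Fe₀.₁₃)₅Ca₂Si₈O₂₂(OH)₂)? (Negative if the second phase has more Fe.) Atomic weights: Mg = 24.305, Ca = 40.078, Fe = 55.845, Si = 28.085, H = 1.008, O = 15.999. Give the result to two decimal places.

41.08 percentage points

Fe in (Mg₀.₂₃Fe₀.₇₇)₂SiO₄: molar mass 189.263 g/mol; 1.54×55.845 = 86.001 g → 45.44 wt%.
Fe in (Mg₀.₈₇Fe₀.₁₃)₅Ca₂Si₈O₂₂(OH)₂: molar mass 832.854 g/mol; 0.65×55.845 = 36.299 g → 4.36 wt%.
Difference = 45.44 − 4.36 = 41.08 percentage points.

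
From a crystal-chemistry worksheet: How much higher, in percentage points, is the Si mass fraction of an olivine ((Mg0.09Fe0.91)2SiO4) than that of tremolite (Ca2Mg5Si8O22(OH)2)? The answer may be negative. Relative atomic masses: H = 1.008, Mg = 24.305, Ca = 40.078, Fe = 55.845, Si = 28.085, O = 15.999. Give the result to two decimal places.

M((Mg0.09Fe0.91)2SiO4) = 198.094 g/mol, so wt% Si = 28.085/198.094 × 100 = 14.18%.
M(Ca2Mg5Si8O22(OH)2) = 812.353 g/mol, so wt% Si = 224.680/812.353 × 100 = 27.66%.
14.18 − 27.66 = -13.48 pp.

-13.48 percentage points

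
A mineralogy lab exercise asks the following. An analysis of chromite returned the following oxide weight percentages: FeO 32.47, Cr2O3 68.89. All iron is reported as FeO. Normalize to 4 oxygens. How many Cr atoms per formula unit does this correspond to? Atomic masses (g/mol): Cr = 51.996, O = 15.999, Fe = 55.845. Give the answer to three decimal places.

FeO (M=71.844): mol = 0.45195; Fe = 0.45195, O = 0.45195.
Cr2O3 (M=151.989): mol = 0.45326; Cr = 0.90652, O = 1.35978.
ΣO = 1.81173; factor = 4/ΣO = 2.20783.
Cr apfu = 0.90652 × 2.20783 = 2.001.

2.001 Cr apfu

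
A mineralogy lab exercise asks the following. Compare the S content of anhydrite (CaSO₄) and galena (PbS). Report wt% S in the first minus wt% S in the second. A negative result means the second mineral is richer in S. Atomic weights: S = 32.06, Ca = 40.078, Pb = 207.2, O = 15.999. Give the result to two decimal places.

10.15 percentage points

First mineral: 32.060 g S in 136.134 g formula = 23.55 wt% S.
Second mineral: 32.060 g S in 239.260 g formula = 13.40 wt% S.
23.55% − 13.40% gives a difference of 10.15 percentage points.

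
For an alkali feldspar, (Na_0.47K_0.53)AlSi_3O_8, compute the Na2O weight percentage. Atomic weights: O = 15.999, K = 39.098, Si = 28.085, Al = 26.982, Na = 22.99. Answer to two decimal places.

5.38 wt%

M((Na_0.47K_0.53)AlSi_3O_8) = 270.756 g/mol; M(Na2O) = 61.979 g/mol.
Moles Na2O per formula unit = 0.47 Na ÷ 2 = 0.2350.
Na2O fraction = (0.2350 × 61.979) / 270.756 = 14.565/270.756 = 0.0538.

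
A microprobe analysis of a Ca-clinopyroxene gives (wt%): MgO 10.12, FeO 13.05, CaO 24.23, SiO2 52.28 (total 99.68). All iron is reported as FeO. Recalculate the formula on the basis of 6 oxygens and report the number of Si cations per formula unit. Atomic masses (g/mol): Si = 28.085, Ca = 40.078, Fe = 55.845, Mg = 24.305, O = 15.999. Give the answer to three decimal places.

10.12 wt% MgO ÷ 40.304 g/mol = 0.25109 mol, giving 0.25109 Mg and 0.25109 O.
13.05 wt% FeO ÷ 71.844 g/mol = 0.18164 mol, giving 0.18164 Fe and 0.18164 O.
24.23 wt% CaO ÷ 56.077 g/mol = 0.43208 mol, giving 0.43208 Ca and 0.43208 O.
52.28 wt% SiO2 ÷ 60.083 g/mol = 0.87013 mol, giving 0.87013 Si and 1.74026 O.
Oxygen sums to 2.60507; scaling by 6/2.60507 = 2.30320 puts the formula on 6 O.
Si: 0.87013 × 2.30320 = 2.004 atoms per formula unit.

2.004 Si apfu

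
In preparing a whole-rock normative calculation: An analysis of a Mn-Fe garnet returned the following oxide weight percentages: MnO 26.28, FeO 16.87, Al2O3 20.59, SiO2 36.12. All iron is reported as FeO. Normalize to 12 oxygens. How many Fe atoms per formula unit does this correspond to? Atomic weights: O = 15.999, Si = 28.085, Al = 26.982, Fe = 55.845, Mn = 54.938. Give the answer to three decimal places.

1.168 Fe apfu

MnO: 26.28/70.937 = 0.37047 mol → 0.37047 mol Mn, 0.37047 mol O.
FeO: 16.87/71.844 = 0.23481 mol → 0.23481 mol Fe, 0.23481 mol O.
Al2O3: 20.59/101.961 = 0.20194 mol → 0.40388 mol Al, 0.60582 mol O.
SiO2: 36.12/60.083 = 0.60117 mol → 0.60117 mol Si, 1.20234 mol O.
Total oxygen = 2.41344 mol. Normalization factor = 12/2.41344 = 4.97216.
Fe per 12 O = 0.23481 × 4.97216 = 1.168.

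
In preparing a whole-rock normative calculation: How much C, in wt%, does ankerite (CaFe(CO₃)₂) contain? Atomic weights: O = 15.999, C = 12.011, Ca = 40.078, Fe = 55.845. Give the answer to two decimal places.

M(CaFe(CO₃)₂) = 215.939 g/mol.
C contributes 2 × 12.011 = 24.022 g per mole.
24.022/215.939 = 0.1112 → 11.12%.

11.12 wt%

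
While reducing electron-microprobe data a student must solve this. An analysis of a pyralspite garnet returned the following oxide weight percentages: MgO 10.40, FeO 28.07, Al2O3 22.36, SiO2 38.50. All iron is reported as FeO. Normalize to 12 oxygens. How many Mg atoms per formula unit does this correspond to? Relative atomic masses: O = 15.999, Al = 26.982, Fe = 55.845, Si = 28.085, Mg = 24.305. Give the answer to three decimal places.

MgO: 10.40/40.304 = 0.25804 mol → 0.25804 mol Mg, 0.25804 mol O.
FeO: 28.07/71.844 = 0.39071 mol → 0.39071 mol Fe, 0.39071 mol O.
Al2O3: 22.36/101.961 = 0.21930 mol → 0.43860 mol Al, 0.65790 mol O.
SiO2: 38.50/60.083 = 0.64078 mol → 0.64078 mol Si, 1.28156 mol O.
Total oxygen = 2.58821 mol. Normalization factor = 12/2.58821 = 4.63641.
Mg per 12 O = 0.25804 × 4.63641 = 1.196.

1.196 Mg apfu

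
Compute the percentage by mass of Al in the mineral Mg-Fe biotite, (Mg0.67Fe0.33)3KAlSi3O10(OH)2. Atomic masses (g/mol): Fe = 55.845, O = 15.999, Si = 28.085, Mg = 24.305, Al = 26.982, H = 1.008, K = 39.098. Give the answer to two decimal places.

Molar mass of (Mg0.67Fe0.33)3KAlSi3O10(OH)2: 2.01*24.305 + 0.99*55.845 + 1*39.098 + 1*26.982 + 3*28.085 + 12*15.999 + 2*1.008 = 448.479 g/mol.
Mass of Al per formula unit: 1 × 26.982 = 26.982 g.
Weight fraction Al = 26.982 / 448.479 = 0.0602.

6.02 mass %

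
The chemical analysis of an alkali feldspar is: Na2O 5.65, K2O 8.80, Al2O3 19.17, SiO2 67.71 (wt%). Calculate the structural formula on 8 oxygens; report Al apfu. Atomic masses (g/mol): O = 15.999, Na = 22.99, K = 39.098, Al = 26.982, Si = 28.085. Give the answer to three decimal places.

Na2O: 5.65/61.979 = 0.09116 mol → 0.18232 mol Na, 0.09116 mol O.
K2O: 8.80/94.195 = 0.09342 mol → 0.18684 mol K, 0.09342 mol O.
Al2O3: 19.17/101.961 = 0.18801 mol → 0.37602 mol Al, 0.56403 mol O.
SiO2: 67.71/60.083 = 1.12694 mol → 1.12694 mol Si, 2.25388 mol O.
Total oxygen = 3.00249 mol. Normalization factor = 8/3.00249 = 2.66446.
Al per 8 O = 0.37602 × 2.66446 = 1.002.

1.002 Al apfu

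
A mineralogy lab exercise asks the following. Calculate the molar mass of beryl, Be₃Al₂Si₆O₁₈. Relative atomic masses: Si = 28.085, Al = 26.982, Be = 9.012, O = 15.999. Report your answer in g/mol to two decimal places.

537.49 g/mol

The formula mass is the sum 3(9.012) + 2(26.982) + 6(28.085) + 18(15.999).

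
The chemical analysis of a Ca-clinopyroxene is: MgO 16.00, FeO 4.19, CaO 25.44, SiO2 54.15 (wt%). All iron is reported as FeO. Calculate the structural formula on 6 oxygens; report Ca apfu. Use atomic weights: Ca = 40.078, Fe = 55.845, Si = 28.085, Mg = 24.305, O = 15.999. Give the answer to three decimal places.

MgO (M=40.304): mol = 0.39698; Mg = 0.39698, O = 0.39698.
FeO (M=71.844): mol = 0.05832; Fe = 0.05832, O = 0.05832.
CaO (M=56.077): mol = 0.45366; Ca = 0.45366, O = 0.45366.
SiO2 (M=60.083): mol = 0.90125; Si = 0.90125, O = 1.80250.
ΣO = 2.71146; factor = 6/ΣO = 2.21283.
Ca apfu = 0.45366 × 2.21283 = 1.004.

1.004 Ca apfu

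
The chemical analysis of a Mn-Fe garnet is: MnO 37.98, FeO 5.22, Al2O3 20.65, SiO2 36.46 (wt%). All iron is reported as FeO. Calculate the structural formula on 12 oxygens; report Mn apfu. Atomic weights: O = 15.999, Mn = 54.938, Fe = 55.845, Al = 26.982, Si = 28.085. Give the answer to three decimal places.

37.98 wt% MnO ÷ 70.937 g/mol = 0.53540 mol, giving 0.53540 Mn and 0.53540 O.
5.22 wt% FeO ÷ 71.844 g/mol = 0.07266 mol, giving 0.07266 Fe and 0.07266 O.
20.65 wt% Al2O3 ÷ 101.961 g/mol = 0.20253 mol, giving 0.40506 Al and 0.60759 O.
36.46 wt% SiO2 ÷ 60.083 g/mol = 0.60683 mol, giving 0.60683 Si and 1.21366 O.
Oxygen sums to 2.42931; scaling by 12/2.42931 = 4.93967 puts the formula on 12 O.
Mn: 0.53540 × 4.93967 = 2.645 atoms per formula unit.

2.645 Mn apfu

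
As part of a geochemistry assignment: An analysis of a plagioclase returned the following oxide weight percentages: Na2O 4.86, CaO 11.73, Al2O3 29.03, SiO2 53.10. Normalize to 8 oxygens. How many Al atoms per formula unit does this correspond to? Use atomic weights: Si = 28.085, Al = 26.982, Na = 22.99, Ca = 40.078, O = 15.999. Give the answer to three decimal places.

Na2O (M=61.979): mol = 0.07841; Na = 0.15682, O = 0.07841.
CaO (M=56.077): mol = 0.20918; Ca = 0.20918, O = 0.20918.
Al2O3 (M=101.961): mol = 0.28472; Al = 0.56944, O = 0.85416.
SiO2 (M=60.083): mol = 0.88378; Si = 0.88378, O = 1.76756.
ΣO = 2.90931; factor = 8/ΣO = 2.74979.
Al apfu = 0.56944 × 2.74979 = 1.566.

1.566 Al apfu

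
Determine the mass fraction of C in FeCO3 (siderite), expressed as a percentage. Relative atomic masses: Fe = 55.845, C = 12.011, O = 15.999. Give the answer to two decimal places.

Formula mass = 1*55.845 + 1*12.011 + 3*15.999 = 115.853 g/mol, of which 12.011 g is C.
So C makes up 12.011/115.853 = 0.1037 of the mass, i.e. 10.37%.

10.37 mass %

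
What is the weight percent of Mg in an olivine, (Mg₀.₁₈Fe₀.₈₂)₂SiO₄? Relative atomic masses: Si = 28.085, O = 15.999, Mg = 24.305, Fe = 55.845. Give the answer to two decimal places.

Formula mass = 0.36*24.305 + 1.64*55.845 + 1*28.085 + 4*15.999 = 192.417 g/mol, of which 8.750 g is Mg.
So Mg makes up 8.750/192.417 = 0.0455 of the mass, i.e. 4.55%.

4.55 weight percent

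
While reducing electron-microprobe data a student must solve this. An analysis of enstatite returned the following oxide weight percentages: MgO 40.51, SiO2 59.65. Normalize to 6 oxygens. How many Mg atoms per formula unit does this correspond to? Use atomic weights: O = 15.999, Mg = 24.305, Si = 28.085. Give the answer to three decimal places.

MgO (M=40.304): mol = 1.00511; Mg = 1.00511, O = 1.00511.
SiO2 (M=60.083): mol = 0.99279; Si = 0.99279, O = 1.98558.
ΣO = 2.99069; factor = 6/ΣO = 2.00623.
Mg apfu = 1.00511 × 2.00623 = 2.016.

2.016 Mg apfu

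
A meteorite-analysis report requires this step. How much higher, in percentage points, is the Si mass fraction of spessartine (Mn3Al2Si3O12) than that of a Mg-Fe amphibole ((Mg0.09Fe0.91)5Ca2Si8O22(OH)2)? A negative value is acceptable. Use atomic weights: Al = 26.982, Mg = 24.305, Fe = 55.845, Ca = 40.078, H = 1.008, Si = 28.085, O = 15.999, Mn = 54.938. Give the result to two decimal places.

-6.49 percentage points

Si in Mn3Al2Si3O12: molar mass 495.021 g/mol; 3×28.085 = 84.255 g → 17.02 wt%.
Si in (Mg0.09Fe0.91)5Ca2Si8O22(OH)2: molar mass 955.860 g/mol; 8×28.085 = 224.680 g → 23.51 wt%.
Difference = 17.02 − 23.51 = -6.49 percentage points.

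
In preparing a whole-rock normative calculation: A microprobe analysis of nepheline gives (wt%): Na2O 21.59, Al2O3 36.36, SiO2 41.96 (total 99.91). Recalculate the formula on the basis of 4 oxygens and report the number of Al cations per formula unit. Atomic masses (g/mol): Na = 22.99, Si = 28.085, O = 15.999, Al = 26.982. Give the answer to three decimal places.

1.013 Al apfu

Na2O: 21.59/61.979 = 0.34834 mol → 0.69668 mol Na, 0.34834 mol O.
Al2O3: 36.36/101.961 = 0.35661 mol → 0.71322 mol Al, 1.06983 mol O.
SiO2: 41.96/60.083 = 0.69837 mol → 0.69837 mol Si, 1.39674 mol O.
Total oxygen = 2.81491 mol. Normalization factor = 4/2.81491 = 1.42100.
Al per 4 O = 0.71322 × 1.42100 = 1.013.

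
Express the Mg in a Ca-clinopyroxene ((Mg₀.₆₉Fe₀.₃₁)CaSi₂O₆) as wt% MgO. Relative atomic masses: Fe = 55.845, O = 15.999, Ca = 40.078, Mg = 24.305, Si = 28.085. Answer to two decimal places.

Molar mass of (Mg₀.₆₉Fe₀.₃₁)CaSi₂O₆ = 0.69×24.305 + 0.31×55.845 + 1×40.078 + 2×28.085 + 6×15.999 = 226.324 g/mol.
Each formula unit contains 0.69 Mg, equivalent to 0.69/1 = 0.6900 mol MgO.
M(MgO) = 1×24.305 + 1×15.999 = 40.304 g/mol.
Mass of MgO per formula unit = 0.6900 × 40.304 = 27.810 g.
MgO wt% = 27.810 / 226.324 × 100 = 12.29%.

12.29 wt%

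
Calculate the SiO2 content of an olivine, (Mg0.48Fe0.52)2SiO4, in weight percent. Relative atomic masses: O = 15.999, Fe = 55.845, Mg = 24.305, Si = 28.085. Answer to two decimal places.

34.63 wt%

M((Mg0.48Fe0.52)2SiO4) = 173.493 g/mol; M(SiO2) = 60.083 g/mol.
Moles SiO2 per formula unit = 1 Si ÷ 1 = 1.0000.
SiO2 fraction = (1.0000 × 60.083) / 173.493 = 60.083/173.493 = 0.3463.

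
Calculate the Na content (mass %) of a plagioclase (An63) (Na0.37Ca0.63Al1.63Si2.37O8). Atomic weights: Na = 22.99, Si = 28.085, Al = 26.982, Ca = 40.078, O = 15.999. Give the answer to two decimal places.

3.12 mass %

Molar mass of Na0.37Ca0.63Al1.63Si2.37O8: 0.37·22.99 + 0.63·40.078 + 1.63·26.982 + 2.37·28.085 + 8·15.999 = 272.290 g/mol.
Mass of Na per formula unit: 0.37 × 22.99 = 8.506 g.
Weight fraction Na = 8.506 / 272.290 = 0.0312.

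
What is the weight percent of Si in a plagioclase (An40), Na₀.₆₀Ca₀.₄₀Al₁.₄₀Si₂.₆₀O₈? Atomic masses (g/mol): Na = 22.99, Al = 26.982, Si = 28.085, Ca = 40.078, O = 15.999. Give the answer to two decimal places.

27.18 weight percent

M(Na₀.₆₀Ca₀.₄₀Al₁.₄₀Si₂.₆₀O₈) = 268.613 g/mol.
Si contributes 2.60 × 28.085 = 73.021 g per mole.
73.021/268.613 = 0.2718 → 27.18%.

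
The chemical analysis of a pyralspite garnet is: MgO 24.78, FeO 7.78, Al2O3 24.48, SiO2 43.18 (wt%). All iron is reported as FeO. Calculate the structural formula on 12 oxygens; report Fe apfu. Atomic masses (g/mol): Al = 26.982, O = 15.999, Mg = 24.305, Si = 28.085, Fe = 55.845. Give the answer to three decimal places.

0.451 Fe apfu

24.78 wt% MgO ÷ 40.304 g/mol = 0.61483 mol, giving 0.61483 Mg and 0.61483 O.
7.78 wt% FeO ÷ 71.844 g/mol = 0.10829 mol, giving 0.10829 Fe and 0.10829 O.
24.48 wt% Al2O3 ÷ 101.961 g/mol = 0.24009 mol, giving 0.48018 Al and 0.72027 O.
43.18 wt% SiO2 ÷ 60.083 g/mol = 0.71867 mol, giving 0.71867 Si and 1.43734 O.
Oxygen sums to 2.88073; scaling by 12/2.88073 = 4.16561 puts the formula on 12 O.
Fe: 0.10829 × 4.16561 = 0.451 atoms per formula unit.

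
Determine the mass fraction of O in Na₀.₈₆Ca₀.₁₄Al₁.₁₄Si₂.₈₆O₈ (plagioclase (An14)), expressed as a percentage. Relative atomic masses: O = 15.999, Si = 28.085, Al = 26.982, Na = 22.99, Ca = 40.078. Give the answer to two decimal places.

Formula mass = 0.86·22.99 + 0.14·40.078 + 1.14·26.982 + 2.86·28.085 + 8·15.999 = 264.457 g/mol, of which 127.992 g is O.
So O makes up 127.992/264.457 = 0.4840 of the mass, i.e. 48.40%.

48.40 weight percent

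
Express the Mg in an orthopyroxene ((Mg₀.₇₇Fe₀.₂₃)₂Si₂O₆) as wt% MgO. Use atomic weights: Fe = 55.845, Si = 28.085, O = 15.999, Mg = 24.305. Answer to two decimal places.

28.83 wt%

Molar mass of (Mg₀.₇₇Fe₀.₂₃)₂Si₂O₆ = 1.54·24.305 + 0.46·55.845 + 2·28.085 + 6·15.999 = 215.282 g/mol.
Each formula unit contains 1.54 Mg, equivalent to 1.54/1 = 1.5400 mol MgO.
M(MgO) = 1×24.305 + 1×15.999 = 40.304 g/mol.
Mass of MgO per formula unit = 1.5400 × 40.304 = 62.068 g.
MgO wt% = 62.068 / 215.282 × 100 = 28.83%.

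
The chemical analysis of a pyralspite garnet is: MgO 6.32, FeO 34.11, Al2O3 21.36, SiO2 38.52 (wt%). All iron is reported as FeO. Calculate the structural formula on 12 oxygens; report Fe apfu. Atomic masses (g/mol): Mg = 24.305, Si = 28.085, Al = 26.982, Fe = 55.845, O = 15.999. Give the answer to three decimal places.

6.32 wt% MgO ÷ 40.304 g/mol = 0.15681 mol, giving 0.15681 Mg and 0.15681 O.
34.11 wt% FeO ÷ 71.844 g/mol = 0.47478 mol, giving 0.47478 Fe and 0.47478 O.
21.36 wt% Al2O3 ÷ 101.961 g/mol = 0.20949 mol, giving 0.41898 Al and 0.62847 O.
38.52 wt% SiO2 ÷ 60.083 g/mol = 0.64111 mol, giving 0.64111 Si and 1.28222 O.
Oxygen sums to 2.54228; scaling by 12/2.54228 = 4.72017 puts the formula on 12 O.
Fe: 0.47478 × 4.72017 = 2.241 atoms per formula unit.

2.241 Fe apfu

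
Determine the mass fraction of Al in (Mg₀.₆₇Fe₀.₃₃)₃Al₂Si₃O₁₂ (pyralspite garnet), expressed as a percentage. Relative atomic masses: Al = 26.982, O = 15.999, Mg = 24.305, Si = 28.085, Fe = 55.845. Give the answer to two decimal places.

12.42 weight percent

Molar mass of (Mg₀.₆₇Fe₀.₃₃)₃Al₂Si₃O₁₂: 2.01×24.305 + 0.99×55.845 + 2×26.982 + 3×28.085 + 12×15.999 = 434.347 g/mol.
Mass of Al per formula unit: 2 × 26.982 = 53.964 g.
Weight fraction Al = 53.964 / 434.347 = 0.1242.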